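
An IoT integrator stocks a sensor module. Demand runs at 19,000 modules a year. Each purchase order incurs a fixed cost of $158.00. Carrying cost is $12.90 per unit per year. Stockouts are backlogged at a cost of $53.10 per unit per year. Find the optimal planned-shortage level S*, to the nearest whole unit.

S* ≈ 149 modules

With planned backorders, Q* = √(2DS/H) · √((H+B)/B).
√(2DS/H) = √(2 × 19,000 × 158 / 12.9) = 682.222.
√((H+B)/B) = √((12.9+53.1)/53.1) = 1.1149.
Q* ≈ 760.589.
S* = Q* · H/(H+B) = 760.589 × 12.9/66 ≈ 148.661.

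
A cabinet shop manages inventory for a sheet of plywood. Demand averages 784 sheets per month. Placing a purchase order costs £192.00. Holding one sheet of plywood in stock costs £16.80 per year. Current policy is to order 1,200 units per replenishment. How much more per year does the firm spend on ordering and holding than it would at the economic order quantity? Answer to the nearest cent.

Annual demand D = 784 × 12 = 9,408.
EOQ = √(2DS/H) = √(2 × 9,408 × 192 / 16.8) ≈ 463.72.
Cost at Q* = (D/Q*)S + (Q*/2)H = √(2DSH) ≈ £7,790.56.
Cost at Q = 1,200: (9,408/1,200)×192 + (1,200/2)×16.8 = £1,505.28 + £10,080.00 = £11,585.28.
Excess = £11,585.28 − £7,790.56 = £3,794.72.

Extra cost ≈ £3,794.72 per year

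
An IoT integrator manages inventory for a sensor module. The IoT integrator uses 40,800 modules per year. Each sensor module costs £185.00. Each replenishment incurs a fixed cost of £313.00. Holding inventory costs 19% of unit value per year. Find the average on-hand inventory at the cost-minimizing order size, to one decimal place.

Holding cost H = 0.19 × £185.00 = £35.1500 per unit per year.
EOQ = √(2DS/H) = √(2 × 40,800 × 313 / 35.15) ≈ 852.42.
Average inventory = Q*/2 ≈ 852.42 / 2 = 426.211.

Average inventory ≈ 426.2 modules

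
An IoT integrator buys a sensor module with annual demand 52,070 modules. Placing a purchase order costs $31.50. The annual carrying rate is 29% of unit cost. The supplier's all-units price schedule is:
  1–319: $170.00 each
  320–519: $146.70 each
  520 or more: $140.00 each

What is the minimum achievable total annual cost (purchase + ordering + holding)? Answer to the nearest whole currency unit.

TC* ≈ $7,303,510

Holding cost per unit per year at price C is H = 0.29·C.
For each price level, check whether its EOQ is feasible; otherwise the best quantity at that price is the breakpoint.
EOQ at $170.00 = 258.0 (feasible in tier 1): TC = 52,070×$170.00 + (52,070/258.0)×31.5 + (258.0/2)×0.29×$170.00 = $8,864,617.08.
EOQ at $146.70 = 277.7 < 320, so use break Q=320: TC = 52,070×$146.70 + (52,070/320.0)×31.5 + (320.0/2)×0.29×$146.70 = $7,650,601.52.
EOQ at $140.00 = 284.3 < 520, so use break Q=520: TC = 52,070×$140.00 + (52,070/520.0)×31.5 + (520.0/2)×0.29×$140.00 = $7,303,510.24.
Lowest total cost among the candidates is at Q = 520.0.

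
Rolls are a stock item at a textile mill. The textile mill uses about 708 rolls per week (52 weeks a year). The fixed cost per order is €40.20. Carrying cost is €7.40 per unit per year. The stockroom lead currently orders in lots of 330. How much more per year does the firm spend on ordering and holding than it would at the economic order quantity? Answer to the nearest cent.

Annual demand D = 708 × 52 = 36,816.
EOQ = √(2DS/H) = √(2 × 36,816 × 40.2 / 7.4) ≈ 632.46.
Cost at Q* = (D/Q*)S + (Q*/2)H = √(2DSH) ≈ €4,680.18.
Cost at Q = 330: (36,816/330)×40.2 + (330/2)×7.4 = €4,484.86 + €1,221.00 = €5,705.86.
Excess = €5,705.86 − €4,680.18 = €1,025.68.

Extra cost ≈ €1,025.68 per year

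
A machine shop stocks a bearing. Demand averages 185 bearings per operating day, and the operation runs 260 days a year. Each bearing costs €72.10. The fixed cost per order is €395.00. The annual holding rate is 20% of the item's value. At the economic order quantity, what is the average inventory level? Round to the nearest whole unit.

Average inventory ≈ 812 bearings

Annual demand D = 185 × 260 = 48,100.
Holding cost H = 0.20 × €72.10 = €14.4200 per unit per year.
The optimal lot size = √(2DS/H) = √(2 × 48,100 × 395 / 14.42) ≈ 1623.32.
Average inventory = Q*/2 ≈ 1623.32 / 2 = 811.659.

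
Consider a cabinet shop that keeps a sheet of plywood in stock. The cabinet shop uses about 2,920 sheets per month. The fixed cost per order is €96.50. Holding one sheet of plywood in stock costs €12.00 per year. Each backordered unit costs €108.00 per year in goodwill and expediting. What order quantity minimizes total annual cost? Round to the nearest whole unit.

Q* ≈ 791 sheets

Annual demand D = 2,920 × 12 = 35,040.
With planned backorders, Q* = √(2DS/H) · √((H+B)/B).
√(2DS/H) = √(2 × 35,040 × 96.5 / 12) = 750.706.
√((H+B)/B) = √((12+108)/108) = 1.0541.
Q* ≈ 791.314.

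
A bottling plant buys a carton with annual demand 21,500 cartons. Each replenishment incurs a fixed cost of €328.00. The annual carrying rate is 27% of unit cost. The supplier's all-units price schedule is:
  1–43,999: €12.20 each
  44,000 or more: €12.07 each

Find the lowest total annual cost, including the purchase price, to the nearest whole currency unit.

Holding cost per unit per year at price C is H = 0.27·C.
Candidates are each tier's EOQ (if it falls in that tier) and each price-break quantity.
EOQ at €12.20 = 2069.2 (feasible in tier 1): TC = 21,500×€12.20 + (21,500/2069.2)×328 + (2069.2/2)×0.27×€12.20 = €269,116.05.
EOQ at €12.07 = 2080.3 < 44000, so use break Q=44000: TC = 21,500×€12.07 + (21,500/44000.0)×328 + (44000.0/2)×0.27×€12.07 = €331,361.07.
Lowest total cost among the candidates is at Q = 2069.2.

TC* ≈ €269,116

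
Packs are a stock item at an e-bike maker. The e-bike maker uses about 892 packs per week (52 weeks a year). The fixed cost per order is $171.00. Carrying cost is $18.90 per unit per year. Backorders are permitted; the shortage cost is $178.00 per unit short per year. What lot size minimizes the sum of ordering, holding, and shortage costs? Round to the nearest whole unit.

Annual demand D = 892 × 52 = 46,384.
With planned backorders, Q* = √(2DS/H) · √((H+B)/B).
√(2DS/H) = √(2 × 46,384 × 171 / 18.9) = 916.149.
√((H+B)/B) = √((18.9+178)/178) = 1.0518.
Q* ≈ 963.561.

Q* ≈ 964 packs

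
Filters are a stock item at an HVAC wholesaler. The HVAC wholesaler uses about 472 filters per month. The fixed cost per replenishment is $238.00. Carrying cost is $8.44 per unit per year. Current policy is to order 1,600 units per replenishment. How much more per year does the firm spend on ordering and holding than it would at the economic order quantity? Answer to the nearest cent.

Annual demand D = 472 × 12 = 5,664.
EOQ = √(2DS/H) = √(2 × 5,664 × 238 / 8.44) ≈ 565.19.
Cost at Q* = (D/Q*)S + (Q*/2)H = √(2DSH) ≈ $4,770.20.
Cost at Q = 1,600: (5,664/1,600)×238 + (1,600/2)×8.44 = $842.52 + $6,752.00 = $7,594.52.
Excess = $7,594.52 − $4,770.20 = $2,824.32.

Extra cost ≈ $2,824.32 per year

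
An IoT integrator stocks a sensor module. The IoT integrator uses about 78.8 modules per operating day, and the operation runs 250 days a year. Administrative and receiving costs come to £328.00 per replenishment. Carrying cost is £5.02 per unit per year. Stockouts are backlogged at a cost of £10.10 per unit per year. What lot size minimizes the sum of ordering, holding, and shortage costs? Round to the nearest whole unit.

Annual demand D = 78.8 × 250 = 19,700.
With planned backorders, Q* = √(2DS/H) · √((H+B)/B).
√(2DS/H) = √(2 × 19,700 × 328 / 5.02) = 1604.476.
√((H+B)/B) = √((5.02+10.1)/10.1) = 1.2235.
Q* ≈ 1963.127.

Q* ≈ 1,963 modules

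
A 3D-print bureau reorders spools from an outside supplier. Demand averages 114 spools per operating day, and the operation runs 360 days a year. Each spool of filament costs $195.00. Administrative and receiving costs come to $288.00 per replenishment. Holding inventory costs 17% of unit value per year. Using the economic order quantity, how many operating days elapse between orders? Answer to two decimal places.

Annual demand D = 114 × 360 = 41,040.
Holding cost H = 0.17 × $195.00 = $33.1500 per unit per year.
The optimal lot size = √(2DS/H) = √(2 × 41,040 × 288 / 33.15) ≈ 844.45.
Cycle time = Q*/D × 360 = 844.45 / 41,040 × 360 ≈ 7.407 days.

T ≈ 7.41 days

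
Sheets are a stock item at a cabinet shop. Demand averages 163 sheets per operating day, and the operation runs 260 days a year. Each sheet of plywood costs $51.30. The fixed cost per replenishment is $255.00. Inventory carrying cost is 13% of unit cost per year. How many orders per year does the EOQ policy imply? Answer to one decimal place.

N ≈ 23.5 orders per year

Annual demand D = 163 × 260 = 42,380.
Holding cost H = 0.13 × $51.30 = $6.6690 per unit per year.
Q* = √(2DS/H) = √(2 × 42,380 × 255 / 6.669) ≈ 1800.26.
Orders per year = D / Q* = 42,380 / 1800.26 ≈ 23.541.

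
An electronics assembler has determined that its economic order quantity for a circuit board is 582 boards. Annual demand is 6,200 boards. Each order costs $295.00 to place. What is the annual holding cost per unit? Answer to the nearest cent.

The basic EOQ model gives Q* = √(2DS/H); rearrange for the unknown.
From Q* = √(2DS/H): H = 2DS / Q*² = 2 × 6,200 × 295 / 582² = 10.7994.

H ≈ $10.80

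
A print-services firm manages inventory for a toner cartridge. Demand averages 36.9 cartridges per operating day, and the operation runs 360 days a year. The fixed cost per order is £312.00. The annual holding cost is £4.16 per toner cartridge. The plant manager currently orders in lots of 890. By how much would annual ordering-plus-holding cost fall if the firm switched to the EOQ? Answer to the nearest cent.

Annual demand D = 36.9 × 360 = 13,284.
EOQ = √(2DS/H) = √(2 × 13,284 × 312 / 4.16) ≈ 1411.59.
Cost at Q* = (D/Q*)S + (Q*/2)H = √(2DSH) ≈ £5,872.23.
Cost at Q = 890: (13,284/890)×312 + (890/2)×4.16 = £4,656.86 + £1,851.20 = £6,508.06.
Excess = £6,508.06 − £5,872.23 = £635.83.

Extra cost ≈ £635.83 per year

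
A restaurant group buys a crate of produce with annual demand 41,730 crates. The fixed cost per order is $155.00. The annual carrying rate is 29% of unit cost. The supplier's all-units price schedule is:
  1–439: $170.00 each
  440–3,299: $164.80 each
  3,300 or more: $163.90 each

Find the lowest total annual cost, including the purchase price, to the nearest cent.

Holding cost per unit per year at price C is H = 0.29·C.
Candidates are each tier's EOQ (if it falls in that tier) and each price-break quantity.
Tier 1 ($170.00): EOQ = 512.2 exceeds tier's upper bound 439, so this tier is dominated.
EOQ at $164.80 = 520.3 (feasible in tier 2): TC = 41,730×$164.80 + (41,730/520.3)×155 + (520.3/2)×0.29×$164.80 = $6,901,968.67.
EOQ at $163.90 = 521.7 < 3300, so use break Q=3300: TC = 41,730×$163.90 + (41,730/3300.0)×155 + (3300.0/2)×0.29×$163.90 = $6,919,933.20.
Lowest total cost among the candidates is at Q = 520.3.

TC* ≈ $6,901,968.67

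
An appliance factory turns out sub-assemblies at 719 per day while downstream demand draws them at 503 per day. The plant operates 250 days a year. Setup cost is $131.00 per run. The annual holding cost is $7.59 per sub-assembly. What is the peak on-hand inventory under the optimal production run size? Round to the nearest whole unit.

I_max ≈ 1,142 sub-assemblies

Annual demand D = 503 × 250 = 125,750.
Production build-up factor (1 − d/p) = 1 − 503/719 = 0.3004.
Q* = √(2DS / (H(1 − d/p))) = √(2 × 125,750 × 131 / (7.59 × 0.3004)).
= √(32,946,500 / 2.2802) ≈ 3801.205.
Maximum inventory = Q*(1 − d/p) = 3801.205 × 0.3004 ≈ 1141.948.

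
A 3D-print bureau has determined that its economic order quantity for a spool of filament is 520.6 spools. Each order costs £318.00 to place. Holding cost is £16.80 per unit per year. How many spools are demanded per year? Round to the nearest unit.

Invert the EOQ relation Q*² = 2DS/H.
From Q* = √(2DS/H): D = Q*²H / (2S) = 520.6² × 16.8 / (2 × 318) = 7159.134.

D ≈ 7,159 spools per year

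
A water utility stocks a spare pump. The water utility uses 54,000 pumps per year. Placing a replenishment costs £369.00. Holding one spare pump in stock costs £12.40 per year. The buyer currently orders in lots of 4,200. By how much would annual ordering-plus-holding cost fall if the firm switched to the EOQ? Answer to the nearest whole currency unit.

Extra cost ≈ £8,554 per year

EOQ = √(2DS/H) = √(2 × 54,000 × 369 / 12.4) ≈ 1792.73.
Cost at Q* = (D/Q*)S + (Q*/2)H = √(2DSH) ≈ £22,229.82.
Cost at Q = 4,200: (54,000/4,200)×369 + (4,200/2)×12.4 = £4,744.29 + £26,040.00 = £30,784.29.
Excess = £30,784.29 − £22,229.82 = £8,554.47.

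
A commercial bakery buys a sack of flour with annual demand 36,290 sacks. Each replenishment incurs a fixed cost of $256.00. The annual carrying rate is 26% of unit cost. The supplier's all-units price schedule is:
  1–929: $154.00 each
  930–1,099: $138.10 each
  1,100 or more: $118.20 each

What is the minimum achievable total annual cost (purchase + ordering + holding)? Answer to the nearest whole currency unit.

TC* ≈ $4,314,826

Holding cost per unit per year at price C is H = 0.26·C.
Candidates are each tier's EOQ (if it falls in that tier) and each price-break quantity.
EOQ at $154.00 = 681.2 (feasible in tier 1): TC = 36,290×$154.00 + (36,290/681.2)×256 + (681.2/2)×0.26×$154.00 = $5,615,935.67.
EOQ at $138.10 = 719.4 < 930, so use break Q=930: TC = 36,290×$138.10 + (36,290/930.0)×256 + (930.0/2)×0.26×$138.10 = $5,038,334.80.
EOQ at $118.20 = 777.6 < 1100, so use break Q=1100: TC = 36,290×$118.20 + (36,290/1100.0)×256 + (1100.0/2)×0.26×$118.20 = $4,314,826.27.
Lowest total cost among the candidates is at Q = 1100.0.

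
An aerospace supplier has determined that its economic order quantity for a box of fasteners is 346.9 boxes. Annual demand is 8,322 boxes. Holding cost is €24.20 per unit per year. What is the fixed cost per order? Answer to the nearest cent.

S ≈ €174.97

Invert the EOQ relation Q*² = 2DS/H.
From Q* = √(2DS/H): S = Q*²H / (2D) = 346.9² × 24.2 / (2 × 8,322) = 174.9711.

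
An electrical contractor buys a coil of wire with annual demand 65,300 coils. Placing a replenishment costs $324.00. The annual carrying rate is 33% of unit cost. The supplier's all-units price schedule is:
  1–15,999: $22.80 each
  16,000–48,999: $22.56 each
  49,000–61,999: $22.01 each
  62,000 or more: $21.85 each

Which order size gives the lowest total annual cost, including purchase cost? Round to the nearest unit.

Q* ≈ 2,371 coils

Holding cost per unit per year at price C is H = 0.33·C.
Evaluate total cost at each tier's feasible EOQ or, if the EOQ is below the tier, at the tier's minimum quantity.
EOQ at $22.80 = 2371.5 (feasible in tier 1): TC = 65,300×$22.80 + (65,300/2371.5)×324 + (2371.5/2)×0.33×$22.80 = $1,506,683.03.
EOQ at $22.56 = 2384.1 < 16000, so use break Q=16000: TC = 65,300×$22.56 + (65,300/16000.0)×324 + (16000.0/2)×0.33×$22.56 = $1,534,048.72.
EOQ at $22.01 = 2413.7 < 49000, so use break Q=49000: TC = 65,300×$22.01 + (65,300/49000.0)×324 + (49000.0/2)×0.33×$22.01 = $1,615,635.63.
EOQ at $21.85 = 2422.5 < 62000, so use break Q=62000: TC = 65,300×$21.85 + (65,300/62000.0)×324 + (62000.0/2)×0.33×$21.85 = $1,650,671.75.
Lowest total cost is $1,506,683.03 at Q = 2371.5.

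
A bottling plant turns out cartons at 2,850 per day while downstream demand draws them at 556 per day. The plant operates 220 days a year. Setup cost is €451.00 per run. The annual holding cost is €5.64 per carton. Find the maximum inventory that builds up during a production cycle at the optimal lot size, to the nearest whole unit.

I_max ≈ 3,968 cartons

Annual demand D = 556 × 220 = 122,320.
Production build-up factor (1 − d/p) = 1 − 556/2,850 = 0.8049.
Q* = √(2DS / (H(1 − d/p))) = √(2 × 122,320 × 451 / (5.64 × 0.8049)).
= √(110,332,640 / 4.5397) ≈ 4929.901.
Maximum inventory = Q*(1 − d/p) = 4929.901 × 0.8049 ≈ 3968.138.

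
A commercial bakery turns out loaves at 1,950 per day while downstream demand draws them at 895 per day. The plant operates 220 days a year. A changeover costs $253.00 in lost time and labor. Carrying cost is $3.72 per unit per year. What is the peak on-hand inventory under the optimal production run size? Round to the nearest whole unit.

Annual demand D = 895 × 220 = 196,900.
Production build-up factor (1 − d/p) = 1 − 895/1,950 = 0.5410.
Q* = √(2DS / (H(1 − d/p))) = √(2 × 196,900 × 253 / (3.72 × 0.5410)).
= √(99,631,400 / 2.0126) ≈ 7035.869.
Maximum inventory = Q*(1 − d/p) = 7035.869 × 0.5410 ≈ 3806.585.

I_max ≈ 3,807 loaves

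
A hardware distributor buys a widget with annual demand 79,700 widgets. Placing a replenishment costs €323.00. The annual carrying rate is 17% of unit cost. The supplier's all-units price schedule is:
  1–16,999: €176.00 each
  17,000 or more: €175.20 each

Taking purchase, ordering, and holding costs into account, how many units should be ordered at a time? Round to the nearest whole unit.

Holding cost per unit per year at price C is H = 0.17·C.
Evaluate total cost at each tier's feasible EOQ or, if the EOQ is below the tier, at the tier's minimum quantity.
EOQ at €176.00 = 1311.8 (feasible in tier 1): TC = 79,700×€176.00 + (79,700/1311.8)×323 + (1311.8/2)×0.17×€176.00 = €14,066,448.78.
EOQ at €175.20 = 1314.8 < 17000, so use break Q=17000: TC = 79,700×€175.20 + (79,700/17000.0)×323 + (17000.0/2)×0.17×€175.20 = €14,218,118.30.
Lowest total cost is €14,066,448.78 at Q = 1311.8.

Q* ≈ 1,312 widgets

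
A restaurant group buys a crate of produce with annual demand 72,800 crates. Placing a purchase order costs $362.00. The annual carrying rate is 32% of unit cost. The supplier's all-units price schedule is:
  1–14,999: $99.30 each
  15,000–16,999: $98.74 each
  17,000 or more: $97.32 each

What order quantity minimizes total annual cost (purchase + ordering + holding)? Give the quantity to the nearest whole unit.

Q* ≈ 1,288 crates

Holding cost per unit per year at price C is H = 0.32·C.
For each price level, check whether its EOQ is feasible; otherwise the best quantity at that price is the breakpoint.
EOQ at $99.30 = 1287.9 (feasible in tier 1): TC = 72,800×$99.30 + (72,800/1287.9)×362 + (1287.9/2)×0.32×$99.30 = $7,269,964.61.
EOQ at $98.74 = 1291.6 < 15000, so use break Q=15000: TC = 72,800×$98.74 + (72,800/15000.0)×362 + (15000.0/2)×0.32×$98.74 = $7,427,004.91.
EOQ at $97.32 = 1300.9 < 17000, so use break Q=17000: TC = 72,800×$97.32 + (72,800/17000.0)×362 + (17000.0/2)×0.32×$97.32 = $7,351,156.61.
Lowest total cost is $7,269,964.61 at Q = 1287.9.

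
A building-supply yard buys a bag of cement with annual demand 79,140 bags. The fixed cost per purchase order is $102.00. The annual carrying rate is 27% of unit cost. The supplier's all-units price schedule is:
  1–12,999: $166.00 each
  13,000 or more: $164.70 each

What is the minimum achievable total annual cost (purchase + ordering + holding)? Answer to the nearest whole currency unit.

TC* ≈ $13,164,140

Holding cost per unit per year at price C is H = 0.27·C.
For each price level, check whether its EOQ is feasible; otherwise the best quantity at that price is the breakpoint.
EOQ at $166.00 = 600.2 (feasible in tier 1): TC = 79,140×$166.00 + (79,140/600.2)×102 + (600.2/2)×0.27×$166.00 = $13,164,139.80.
EOQ at $164.70 = 602.5 < 13000, so use break Q=13000: TC = 79,140×$164.70 + (79,140/13000.0)×102 + (13000.0/2)×0.27×$164.70 = $13,324,027.44.
Lowest total cost among the candidates is at Q = 600.2.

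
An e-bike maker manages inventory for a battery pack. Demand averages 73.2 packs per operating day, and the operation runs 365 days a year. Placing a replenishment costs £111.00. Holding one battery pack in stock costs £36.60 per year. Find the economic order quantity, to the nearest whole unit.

Annual demand D = 73.2 × 365 = 26,718.
EOQ = √(2DS / H) = √(2 × 26,718 × 111 / 36.6).
= √(5,931,396 / 36.6) = √162,060 ≈ 402.567.

Q* ≈ 403 packs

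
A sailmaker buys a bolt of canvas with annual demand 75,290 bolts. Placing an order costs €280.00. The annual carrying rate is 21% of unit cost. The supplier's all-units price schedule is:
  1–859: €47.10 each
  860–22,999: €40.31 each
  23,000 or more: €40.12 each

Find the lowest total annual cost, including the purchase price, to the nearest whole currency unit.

Holding cost per unit per year at price C is H = 0.21·C.
For each price level, check whether its EOQ is feasible; otherwise the best quantity at that price is the breakpoint.
Tier 1 (€47.10): EOQ = 2064.6 exceeds tier's upper bound 859, so this tier is dominated.
EOQ at €40.31 = 2231.8 (feasible in tier 2): TC = 75,290×€40.31 + (75,290/2231.8)×280 + (2231.8/2)×0.21×€40.31 = €3,053,831.93.
EOQ at €40.12 = 2237.0 < 23000, so use break Q=23000: TC = 75,290×€40.12 + (75,290/23000.0)×280 + (23000.0/2)×0.21×€40.12 = €3,118,441.17.
Lowest total cost among the candidates is at Q = 2231.8.

TC* ≈ €3,053,832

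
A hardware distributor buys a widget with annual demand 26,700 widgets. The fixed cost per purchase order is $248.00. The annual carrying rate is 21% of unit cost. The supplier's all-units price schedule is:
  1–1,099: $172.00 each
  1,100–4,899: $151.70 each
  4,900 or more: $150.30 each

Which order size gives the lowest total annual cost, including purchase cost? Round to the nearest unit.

Q* ≈ 1,100 widgets

Holding cost per unit per year at price C is H = 0.21·C.
For each price level, check whether its EOQ is feasible; otherwise the best quantity at that price is the breakpoint.
EOQ at $172.00 = 605.5 (feasible in tier 1): TC = 26,700×$172.00 + (26,700/605.5)×248 + (605.5/2)×0.21×$172.00 = $4,614,271.09.
EOQ at $151.70 = 644.8 < 1100, so use break Q=1100: TC = 26,700×$151.70 + (26,700/1100.0)×248 + (1100.0/2)×0.21×$151.70 = $4,073,930.99.
EOQ at $150.30 = 647.7 < 4900, so use break Q=4900: TC = 26,700×$150.30 + (26,700/4900.0)×248 + (4900.0/2)×0.21×$150.30 = $4,091,690.70.
Lowest total cost is $4,073,930.99 at Q = 1100.0.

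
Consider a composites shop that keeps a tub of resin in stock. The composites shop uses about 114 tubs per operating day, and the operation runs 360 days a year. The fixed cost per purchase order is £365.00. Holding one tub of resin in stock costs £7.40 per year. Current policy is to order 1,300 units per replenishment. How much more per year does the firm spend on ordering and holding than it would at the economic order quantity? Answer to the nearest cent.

Annual demand D = 114 × 360 = 41,040.
EOQ = √(2DS/H) = √(2 × 41,040 × 365 / 7.4) ≈ 2012.10.
Cost at Q* = (D/Q*)S + (Q*/2)H = √(2DSH) ≈ £14,889.53.
Cost at Q = 1,300: (41,040/1,300)×365 + (1,300/2)×7.4 = £11,522.77 + £4,810.00 = £16,332.77.
Excess = £16,332.77 − £14,889.53 = £1,443.24.

Extra cost ≈ £1,443.24 per year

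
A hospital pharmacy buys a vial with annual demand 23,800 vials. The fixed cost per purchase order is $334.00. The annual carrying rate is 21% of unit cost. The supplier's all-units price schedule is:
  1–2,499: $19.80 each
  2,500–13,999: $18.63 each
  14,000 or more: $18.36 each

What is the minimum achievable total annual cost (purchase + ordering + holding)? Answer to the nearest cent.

TC* ≈ $451,464.05

Holding cost per unit per year at price C is H = 0.21·C.
Evaluate total cost at each tier's feasible EOQ or, if the EOQ is below the tier, at the tier's minimum quantity.
EOQ at $19.80 = 1955.4 (feasible in tier 1): TC = 23,800×$19.80 + (23,800/1955.4)×334 + (1955.4/2)×0.21×$19.80 = $479,370.53.
EOQ at $18.63 = 2015.9 < 2500, so use break Q=2500: TC = 23,800×$18.63 + (23,800/2500.0)×334 + (2500.0/2)×0.21×$18.63 = $451,464.05.
EOQ at $18.36 = 2030.6 < 14000, so use break Q=14000: TC = 23,800×$18.36 + (23,800/14000.0)×334 + (14000.0/2)×0.21×$18.36 = $464,525.00.
Lowest total cost among the candidates is at Q = 2500.0.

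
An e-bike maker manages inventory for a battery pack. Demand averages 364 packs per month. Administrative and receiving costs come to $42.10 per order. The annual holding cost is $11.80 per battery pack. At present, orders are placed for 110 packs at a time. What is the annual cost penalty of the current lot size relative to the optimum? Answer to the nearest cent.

Extra cost ≈ $237.52 per year

Annual demand D = 364 × 12 = 4,368.
EOQ = √(2DS/H) = √(2 × 4,368 × 42.1 / 11.8) ≈ 176.55.
Cost at Q* = (D/Q*)S + (Q*/2)H = √(2DSH) ≈ $2,083.24.
Cost at Q = 110: (4,368/110)×42.1 + (110/2)×11.8 = $1,671.75 + $649.00 = $2,320.75.
Excess = $2,320.75 − $2,083.24 = $237.52.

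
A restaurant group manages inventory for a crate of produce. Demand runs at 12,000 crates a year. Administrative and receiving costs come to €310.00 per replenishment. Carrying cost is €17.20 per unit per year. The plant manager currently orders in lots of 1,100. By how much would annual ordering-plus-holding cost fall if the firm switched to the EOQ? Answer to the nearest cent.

EOQ = √(2DS/H) = √(2 × 12,000 × 310 / 17.2) ≈ 657.69.
Cost at Q* = (D/Q*)S + (Q*/2)H = √(2DSH) ≈ €11,312.29.
Cost at Q = 1,100: (12,000/1,100)×310 + (1,100/2)×17.2 = €3,381.82 + €9,460.00 = €12,841.82.
Excess = €12,841.82 − €11,312.29 = €1,529.52.

Extra cost ≈ €1,529.52 per year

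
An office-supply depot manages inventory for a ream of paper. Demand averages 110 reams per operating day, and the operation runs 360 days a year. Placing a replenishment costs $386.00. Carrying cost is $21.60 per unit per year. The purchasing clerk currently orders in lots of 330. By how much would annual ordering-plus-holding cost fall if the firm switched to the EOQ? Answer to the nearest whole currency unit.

Extra cost ≈ $24,187 per year

Annual demand D = 110 × 360 = 39,600.
EOQ = √(2DS/H) = √(2 × 39,600 × 386 / 21.6) ≈ 1189.68.
Cost at Q* = (D/Q*)S + (Q*/2)H = √(2DSH) ≈ $25,697.04.
Cost at Q = 330: (39,600/330)×386 + (330/2)×21.6 = $46,320.00 + $3,564.00 = $49,884.00.
Excess = $49,884.00 − $25,697.04 = $24,186.96.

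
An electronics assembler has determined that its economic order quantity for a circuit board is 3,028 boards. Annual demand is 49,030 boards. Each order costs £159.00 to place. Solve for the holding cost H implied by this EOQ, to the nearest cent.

Squaring Q* = √(2DS/H) gives Q*² = 2DS/H.
From Q* = √(2DS/H): H = 2DS / Q*² = 2 × 49,030 × 159 / 3,028² = 1.7005.

H ≈ £1.70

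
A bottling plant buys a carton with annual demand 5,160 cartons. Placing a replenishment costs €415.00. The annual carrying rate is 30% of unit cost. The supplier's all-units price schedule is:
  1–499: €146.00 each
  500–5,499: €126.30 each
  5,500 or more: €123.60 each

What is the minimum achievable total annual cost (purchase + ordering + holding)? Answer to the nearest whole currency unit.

TC* ≈ €665,463

Holding cost per unit per year at price C is H = 0.30·C.
For each price level, check whether its EOQ is feasible; otherwise the best quantity at that price is the breakpoint.
EOQ at €146.00 = 312.7 (feasible in tier 1): TC = 5,160×€146.00 + (5,160/312.7)×415 + (312.7/2)×0.30×€146.00 = €767,056.23.
EOQ at €126.30 = 336.2 < 500, so use break Q=500: TC = 5,160×€126.30 + (5,160/500.0)×415 + (500.0/2)×0.30×€126.30 = €665,463.30.
EOQ at €123.60 = 339.9 < 5500, so use break Q=5500: TC = 5,160×€123.60 + (5,160/5500.0)×415 + (5500.0/2)×0.30×€123.60 = €740,135.35.
Lowest total cost among the candidates is at Q = 500.0.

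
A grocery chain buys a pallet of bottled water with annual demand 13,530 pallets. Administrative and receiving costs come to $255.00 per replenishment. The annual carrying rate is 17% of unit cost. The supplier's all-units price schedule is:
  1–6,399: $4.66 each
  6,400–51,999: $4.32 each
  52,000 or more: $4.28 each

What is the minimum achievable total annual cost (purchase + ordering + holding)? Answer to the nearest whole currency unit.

Holding cost per unit per year at price C is H = 0.17·C.
Candidates are each tier's EOQ (if it falls in that tier) and each price-break quantity.
EOQ at $4.66 = 2951.3 (feasible in tier 1): TC = 13,530×$4.66 + (13,530/2951.3)×255 + (2951.3/2)×0.17×$4.66 = $65,387.84.
EOQ at $4.32 = 3065.3 < 6400, so use break Q=6400: TC = 13,530×$4.32 + (13,530/6400.0)×255 + (6400.0/2)×0.17×$4.32 = $61,338.77.
EOQ at $4.28 = 3079.6 < 52000, so use break Q=52000: TC = 13,530×$4.28 + (13,530/52000.0)×255 + (52000.0/2)×0.17×$4.28 = $76,892.35.
Lowest total cost among the candidates is at Q = 6400.0.

TC* ≈ $61,339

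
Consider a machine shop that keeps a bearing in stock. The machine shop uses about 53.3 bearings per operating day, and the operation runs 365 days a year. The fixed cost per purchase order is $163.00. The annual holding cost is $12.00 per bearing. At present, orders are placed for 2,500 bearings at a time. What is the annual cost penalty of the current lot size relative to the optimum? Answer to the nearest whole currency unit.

Annual demand D = 53.3 × 365 = 19,454.5.
EOQ = √(2DS/H) = √(2 × 19,454.5 × 163 / 12) ≈ 726.99.
Cost at Q* = (D/Q*)S + (Q*/2)H = √(2DSH) ≈ $8,723.88.
Cost at Q = 2,500: (19,454.5/2,500)×163 + (2,500/2)×12 = $1,268.43 + $15,000.00 = $16,268.43.
Excess = $16,268.43 − $8,723.88 = $7,544.56.

Extra cost ≈ $7,545 per year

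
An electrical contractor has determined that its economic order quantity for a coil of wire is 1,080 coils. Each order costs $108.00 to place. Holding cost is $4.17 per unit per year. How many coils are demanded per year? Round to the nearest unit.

The basic EOQ model gives Q* = √(2DS/H); rearrange for the unknown.
From Q* = √(2DS/H): D = Q*²H / (2S) = 1,080² × 4.17 / (2 × 108) = 22518.000.

D ≈ 22,518 coils per year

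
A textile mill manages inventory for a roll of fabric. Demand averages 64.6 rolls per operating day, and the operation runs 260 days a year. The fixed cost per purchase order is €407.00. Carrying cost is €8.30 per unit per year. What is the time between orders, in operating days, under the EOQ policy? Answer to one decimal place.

T ≈ 19.9 days

Annual demand D = 64.6 × 260 = 16,796.
The optimal lot size = √(2DS/H) = √(2 × 16,796 × 407 / 8.3) ≈ 1283.44.
Cycle time = Q*/D × 260 = 1283.44 / 16,796 × 260 ≈ 19.868 days.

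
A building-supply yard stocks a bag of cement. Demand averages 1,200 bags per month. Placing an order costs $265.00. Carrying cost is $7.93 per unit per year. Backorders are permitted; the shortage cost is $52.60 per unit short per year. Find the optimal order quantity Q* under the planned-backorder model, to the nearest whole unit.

Annual demand D = 1,200 × 12 = 14,400.
With planned backorders, Q* = √(2DS/H) · √((H+B)/B).
√(2DS/H) = √(2 × 14,400 × 265 / 7.93) = 981.031.
√((H+B)/B) = √((7.93+52.6)/52.6) = 1.0727.
Q* ≈ 1052.386.

Q* ≈ 1,052 bags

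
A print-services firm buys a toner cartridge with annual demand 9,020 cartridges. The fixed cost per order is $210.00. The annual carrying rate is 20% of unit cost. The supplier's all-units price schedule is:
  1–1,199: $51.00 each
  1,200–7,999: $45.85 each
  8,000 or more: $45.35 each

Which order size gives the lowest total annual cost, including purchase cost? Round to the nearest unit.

Q* ≈ 1,200 cartridges

Holding cost per unit per year at price C is H = 0.20·C.
Candidates are each tier's EOQ (if it falls in that tier) and each price-break quantity.
EOQ at $51.00 = 609.4 (feasible in tier 1): TC = 9,020×$51.00 + (9,020/609.4)×210 + (609.4/2)×0.20×$51.00 = $466,236.24.
EOQ at $45.85 = 642.8 < 1200, so use break Q=1200: TC = 9,020×$45.85 + (9,020/1200.0)×210 + (1200.0/2)×0.20×$45.85 = $420,647.50.
EOQ at $45.35 = 646.3 < 8000, so use break Q=8000: TC = 9,020×$45.35 + (9,020/8000.0)×210 + (8000.0/2)×0.20×$45.35 = $445,573.78.
Lowest total cost is $420,647.50 at Q = 1200.0.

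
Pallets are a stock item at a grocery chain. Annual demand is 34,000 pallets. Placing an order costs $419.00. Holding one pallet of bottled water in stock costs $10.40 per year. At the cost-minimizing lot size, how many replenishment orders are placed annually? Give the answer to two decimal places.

Q* = √(2DS/H) = √(2 × 34,000 × 419 / 10.4) ≈ 1655.18.
Orders per year = D / Q* = 34,000 / 1655.18 ≈ 20.542.

N ≈ 20.54 orders per year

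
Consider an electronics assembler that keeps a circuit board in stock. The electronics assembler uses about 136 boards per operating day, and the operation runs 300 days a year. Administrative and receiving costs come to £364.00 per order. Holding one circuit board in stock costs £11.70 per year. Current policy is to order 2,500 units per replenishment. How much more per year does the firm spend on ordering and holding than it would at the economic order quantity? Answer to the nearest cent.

Annual demand D = 136 × 300 = 40,800.
EOQ = √(2DS/H) = √(2 × 40,800 × 364 / 11.7) ≈ 1593.32.
Cost at Q* = (D/Q*)S + (Q*/2)H = √(2DSH) ≈ £18,641.84.
Cost at Q = 2,500: (40,800/2,500)×364 + (2,500/2)×11.7 = £5,940.48 + £14,625.00 = £20,565.48.
Excess = £20,565.48 − £18,641.84 = £1,923.64.

Extra cost ≈ £1,923.64 per year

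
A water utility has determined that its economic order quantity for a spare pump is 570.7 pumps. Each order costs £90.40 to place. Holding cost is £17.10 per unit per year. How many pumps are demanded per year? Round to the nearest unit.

The basic EOQ model gives Q* = √(2DS/H); rearrange for the unknown.
From Q* = √(2DS/H): D = Q*²H / (2S) = 570.7² × 17.1 / (2 × 90.4) = 30804.448.

D ≈ 30,804 pumps per year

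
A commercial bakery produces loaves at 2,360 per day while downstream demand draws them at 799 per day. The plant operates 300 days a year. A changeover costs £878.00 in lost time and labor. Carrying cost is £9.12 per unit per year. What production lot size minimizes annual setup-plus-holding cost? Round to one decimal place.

Q* ≈ 8,353.2 loaves

Annual demand D = 799 × 300 = 239,700.
Production build-up factor (1 − d/p) = 1 − 799/2,360 = 0.6614.
Q* = √(2DS / (H(1 − d/p))) = √(2 × 239,700 × 878 / (9.12 × 0.6614)).
= √(420,913,200 / 6.0323) ≈ 8353.210.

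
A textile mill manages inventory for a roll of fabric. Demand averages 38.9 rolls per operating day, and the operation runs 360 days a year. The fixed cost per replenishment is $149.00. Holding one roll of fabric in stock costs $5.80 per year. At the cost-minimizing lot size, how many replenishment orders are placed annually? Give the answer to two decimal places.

Annual demand D = 38.9 × 360 = 14,004.
Q* = √(2DS/H) = √(2 × 14,004 × 149 / 5.8) ≈ 848.24.
Orders per year = D / Q* = 14,004 / 848.24 ≈ 16.509.

N ≈ 16.51 orders per year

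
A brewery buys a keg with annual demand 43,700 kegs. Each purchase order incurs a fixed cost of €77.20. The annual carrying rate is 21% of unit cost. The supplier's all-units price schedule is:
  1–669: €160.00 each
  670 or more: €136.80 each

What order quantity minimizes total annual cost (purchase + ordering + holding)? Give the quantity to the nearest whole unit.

Q* ≈ 670 kegs

Holding cost per unit per year at price C is H = 0.21·C.
Evaluate total cost at each tier's feasible EOQ or, if the EOQ is below the tier, at the tier's minimum quantity.
EOQ at €160.00 = 448.1 (feasible in tier 1): TC = 43,700×€160.00 + (43,700/448.1)×77.2 + (448.1/2)×0.21×€160.00 = €7,007,056.85.
EOQ at €136.80 = 484.6 < 670, so use break Q=670: TC = 43,700×€136.80 + (43,700/670.0)×77.2 + (670.0/2)×0.21×€136.80 = €5,992,819.16.
Lowest total cost is €5,992,819.16 at Q = 670.0.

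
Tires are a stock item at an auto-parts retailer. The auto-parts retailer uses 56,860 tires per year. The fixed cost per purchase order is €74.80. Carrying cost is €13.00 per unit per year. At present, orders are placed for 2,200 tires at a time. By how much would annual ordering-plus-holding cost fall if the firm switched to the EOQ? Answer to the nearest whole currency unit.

Extra cost ≈ €5,717 per year

EOQ = √(2DS/H) = √(2 × 56,860 × 74.8 / 13) ≈ 808.91.
Cost at Q* = (D/Q*)S + (Q*/2)H = √(2DSH) ≈ €10,515.77.
Cost at Q = 2,200: (56,860/2,200)×74.8 + (2,200/2)×13 = €1,933.24 + €14,300.00 = €16,233.24.
Excess = €16,233.24 − €10,515.77 = €5,717.47.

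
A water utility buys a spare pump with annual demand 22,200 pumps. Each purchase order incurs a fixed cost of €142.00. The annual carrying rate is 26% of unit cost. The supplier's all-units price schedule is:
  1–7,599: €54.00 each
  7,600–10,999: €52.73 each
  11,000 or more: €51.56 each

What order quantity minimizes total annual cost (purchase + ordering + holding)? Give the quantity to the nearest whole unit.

Holding cost per unit per year at price C is H = 0.26·C.
Evaluate total cost at each tier's feasible EOQ or, if the EOQ is below the tier, at the tier's minimum quantity.
EOQ at €54.00 = 670.1 (feasible in tier 1): TC = 22,200×€54.00 + (22,200/670.1)×142 + (670.1/2)×0.26×€54.00 = €1,208,208.47.
EOQ at €52.73 = 678.1 < 7600, so use break Q=7600: TC = 22,200×€52.73 + (22,200/7600.0)×142 + (7600.0/2)×0.26×€52.73 = €1,223,118.03.
EOQ at €51.56 = 685.8 < 11000, so use break Q=11000: TC = 22,200×€51.56 + (22,200/11000.0)×142 + (11000.0/2)×0.26×€51.56 = €1,218,649.38.
Lowest total cost is €1,208,208.47 at Q = 670.1.

Q* ≈ 670 pumps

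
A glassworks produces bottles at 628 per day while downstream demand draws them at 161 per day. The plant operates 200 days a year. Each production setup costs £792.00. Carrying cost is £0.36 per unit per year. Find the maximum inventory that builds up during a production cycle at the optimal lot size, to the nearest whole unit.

I_max ≈ 10,264 bottles

Annual demand D = 161 × 200 = 32,200.
Production build-up factor (1 − d/p) = 1 − 161/628 = 0.7436.
Q* = √(2DS / (H(1 − d/p))) = √(2 × 32,200 × 792 / (0.36 × 0.7436)).
= √(51,004,800 / 0.2677) ≈ 13803.069.
Maximum inventory = Q*(1 − d/p) = 13803.069 × 0.7436 ≈ 10264.384.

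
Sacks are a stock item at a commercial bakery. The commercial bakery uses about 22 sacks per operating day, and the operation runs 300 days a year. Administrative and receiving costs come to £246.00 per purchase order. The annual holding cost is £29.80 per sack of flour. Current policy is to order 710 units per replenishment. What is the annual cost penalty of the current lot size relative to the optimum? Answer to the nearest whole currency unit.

Extra cost ≈ £3,029 per year

Annual demand D = 22 × 300 = 6,600.
EOQ = √(2DS/H) = √(2 × 6,600 × 246 / 29.8) ≈ 330.10.
Cost at Q* = (D/Q*)S + (Q*/2)H = √(2DSH) ≈ £9,837.00.
Cost at Q = 710: (6,600/710)×246 + (710/2)×29.8 = £2,286.76 + £10,579.00 = £12,865.76.
Excess = £12,865.76 − £9,837.00 = £3,028.76.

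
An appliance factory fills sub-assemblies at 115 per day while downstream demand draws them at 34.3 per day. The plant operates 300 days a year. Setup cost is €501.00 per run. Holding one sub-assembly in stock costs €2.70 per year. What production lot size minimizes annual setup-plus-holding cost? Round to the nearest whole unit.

Q* ≈ 2,333 sub-assemblies

Annual demand D = 34.3 × 300 = 10,290.
Production build-up factor (1 − d/p) = 1 − 34.3/115 = 0.7017.
Q* = √(2DS / (H(1 − d/p))) = √(2 × 10,290 × 501 / (2.7 × 0.7017)).
= √(10,310,580 / 1.8947) ≈ 2332.769.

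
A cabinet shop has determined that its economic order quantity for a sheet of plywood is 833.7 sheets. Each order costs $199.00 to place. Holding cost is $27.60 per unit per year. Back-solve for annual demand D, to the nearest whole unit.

D ≈ 48,200 sheets per year

Invert the EOQ relation Q*² = 2DS/H.
From Q* = √(2DS/H): D = Q*²H / (2S) = 833.7² × 27.6 / (2 × 199) = 48199.842.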